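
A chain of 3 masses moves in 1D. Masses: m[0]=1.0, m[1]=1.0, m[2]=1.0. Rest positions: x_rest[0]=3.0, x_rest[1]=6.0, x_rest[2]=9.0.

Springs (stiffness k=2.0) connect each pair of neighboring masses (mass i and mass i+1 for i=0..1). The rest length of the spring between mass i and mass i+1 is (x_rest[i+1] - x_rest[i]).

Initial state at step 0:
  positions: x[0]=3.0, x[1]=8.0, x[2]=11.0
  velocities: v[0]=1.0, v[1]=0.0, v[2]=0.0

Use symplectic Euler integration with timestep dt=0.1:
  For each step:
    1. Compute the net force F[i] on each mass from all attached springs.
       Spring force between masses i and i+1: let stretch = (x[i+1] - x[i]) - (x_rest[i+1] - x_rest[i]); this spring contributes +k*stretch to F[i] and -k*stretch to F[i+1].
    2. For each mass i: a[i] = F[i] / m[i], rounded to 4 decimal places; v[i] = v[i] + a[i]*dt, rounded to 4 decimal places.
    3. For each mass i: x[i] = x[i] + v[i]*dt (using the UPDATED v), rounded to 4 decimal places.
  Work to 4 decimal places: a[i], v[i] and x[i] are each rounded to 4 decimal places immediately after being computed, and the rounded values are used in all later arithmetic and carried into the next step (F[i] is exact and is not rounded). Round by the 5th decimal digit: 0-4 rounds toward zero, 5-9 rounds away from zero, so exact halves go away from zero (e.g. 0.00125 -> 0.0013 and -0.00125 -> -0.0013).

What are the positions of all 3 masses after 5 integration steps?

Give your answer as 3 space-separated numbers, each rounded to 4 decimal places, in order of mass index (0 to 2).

Step 0: x=[3.0000 8.0000 11.0000] v=[1.0000 0.0000 0.0000]
Step 1: x=[3.1400 7.9600 11.0000] v=[1.4000 -0.4000 0.0000]
Step 2: x=[3.3164 7.8844 10.9992] v=[1.7640 -0.7560 -0.0080]
Step 3: x=[3.5242 7.7797 10.9961] v=[2.0776 -1.0466 -0.0310]
Step 4: x=[3.7571 7.6543 10.9887] v=[2.3287 -1.2544 -0.0743]
Step 5: x=[4.0079 7.5176 10.9746] v=[2.5081 -1.3670 -0.1412]

Answer: 4.0079 7.5176 10.9746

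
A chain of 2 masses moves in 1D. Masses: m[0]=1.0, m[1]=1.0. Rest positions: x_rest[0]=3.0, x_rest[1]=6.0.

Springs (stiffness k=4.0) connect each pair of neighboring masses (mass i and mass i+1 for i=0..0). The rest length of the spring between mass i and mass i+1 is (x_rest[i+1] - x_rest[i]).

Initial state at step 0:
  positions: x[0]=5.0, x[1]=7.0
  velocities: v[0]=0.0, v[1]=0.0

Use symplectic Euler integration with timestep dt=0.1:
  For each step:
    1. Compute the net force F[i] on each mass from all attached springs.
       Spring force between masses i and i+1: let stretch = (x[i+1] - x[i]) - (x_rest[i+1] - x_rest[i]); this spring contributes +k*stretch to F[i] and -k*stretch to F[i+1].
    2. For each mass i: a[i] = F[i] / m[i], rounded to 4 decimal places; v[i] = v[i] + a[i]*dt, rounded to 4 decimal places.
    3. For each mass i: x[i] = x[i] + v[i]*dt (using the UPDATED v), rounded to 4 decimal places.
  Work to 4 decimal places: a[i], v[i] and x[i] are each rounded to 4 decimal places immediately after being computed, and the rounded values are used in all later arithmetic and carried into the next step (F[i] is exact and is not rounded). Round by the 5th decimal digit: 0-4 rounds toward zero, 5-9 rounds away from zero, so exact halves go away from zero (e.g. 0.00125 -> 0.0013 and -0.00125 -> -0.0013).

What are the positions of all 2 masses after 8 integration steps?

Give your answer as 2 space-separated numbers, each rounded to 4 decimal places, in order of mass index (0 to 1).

Step 0: x=[5.0000 7.0000] v=[0.0000 0.0000]
Step 1: x=[4.9600 7.0400] v=[-0.4000 0.4000]
Step 2: x=[4.8832 7.1168] v=[-0.7680 0.7680]
Step 3: x=[4.7757 7.2243] v=[-1.0746 1.0746]
Step 4: x=[4.6462 7.3538] v=[-1.2952 1.2952]
Step 5: x=[4.5050 7.4950] v=[-1.4122 1.4122]
Step 6: x=[4.3634 7.6366] v=[-1.4162 1.4162]
Step 7: x=[4.2327 7.7673] v=[-1.3069 1.3069]
Step 8: x=[4.1234 7.8766] v=[-1.0931 1.0931]

Answer: 4.1234 7.8766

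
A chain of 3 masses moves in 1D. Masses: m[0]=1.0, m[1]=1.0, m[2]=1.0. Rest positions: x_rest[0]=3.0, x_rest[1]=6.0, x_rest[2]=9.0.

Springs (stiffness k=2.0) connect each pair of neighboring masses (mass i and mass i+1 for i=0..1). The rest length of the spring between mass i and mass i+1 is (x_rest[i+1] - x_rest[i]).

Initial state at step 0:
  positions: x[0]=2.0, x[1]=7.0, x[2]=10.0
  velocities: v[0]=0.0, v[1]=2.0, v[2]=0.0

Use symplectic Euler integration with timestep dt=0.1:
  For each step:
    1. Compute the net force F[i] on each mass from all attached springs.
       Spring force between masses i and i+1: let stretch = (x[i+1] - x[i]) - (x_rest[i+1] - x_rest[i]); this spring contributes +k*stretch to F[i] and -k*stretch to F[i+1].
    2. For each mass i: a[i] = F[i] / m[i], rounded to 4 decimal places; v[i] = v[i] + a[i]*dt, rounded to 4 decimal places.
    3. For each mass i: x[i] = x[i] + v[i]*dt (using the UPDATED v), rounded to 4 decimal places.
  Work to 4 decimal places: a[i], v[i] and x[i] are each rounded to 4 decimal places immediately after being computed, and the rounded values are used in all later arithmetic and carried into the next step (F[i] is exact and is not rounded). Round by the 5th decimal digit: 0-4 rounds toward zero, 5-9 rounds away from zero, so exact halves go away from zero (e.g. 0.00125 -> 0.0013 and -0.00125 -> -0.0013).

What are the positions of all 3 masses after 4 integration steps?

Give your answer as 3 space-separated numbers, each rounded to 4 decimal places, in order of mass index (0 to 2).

Step 0: x=[2.0000 7.0000 10.0000] v=[0.0000 2.0000 0.0000]
Step 1: x=[2.0400 7.1600 10.0000] v=[0.4000 1.6000 0.0000]
Step 2: x=[2.1224 7.2744 10.0032] v=[0.8240 1.1440 0.0320]
Step 3: x=[2.2478 7.3403 10.0118] v=[1.2544 0.6594 0.0862]
Step 4: x=[2.4151 7.3578 10.0270] v=[1.6729 0.1752 0.1519]

Answer: 2.4151 7.3578 10.0270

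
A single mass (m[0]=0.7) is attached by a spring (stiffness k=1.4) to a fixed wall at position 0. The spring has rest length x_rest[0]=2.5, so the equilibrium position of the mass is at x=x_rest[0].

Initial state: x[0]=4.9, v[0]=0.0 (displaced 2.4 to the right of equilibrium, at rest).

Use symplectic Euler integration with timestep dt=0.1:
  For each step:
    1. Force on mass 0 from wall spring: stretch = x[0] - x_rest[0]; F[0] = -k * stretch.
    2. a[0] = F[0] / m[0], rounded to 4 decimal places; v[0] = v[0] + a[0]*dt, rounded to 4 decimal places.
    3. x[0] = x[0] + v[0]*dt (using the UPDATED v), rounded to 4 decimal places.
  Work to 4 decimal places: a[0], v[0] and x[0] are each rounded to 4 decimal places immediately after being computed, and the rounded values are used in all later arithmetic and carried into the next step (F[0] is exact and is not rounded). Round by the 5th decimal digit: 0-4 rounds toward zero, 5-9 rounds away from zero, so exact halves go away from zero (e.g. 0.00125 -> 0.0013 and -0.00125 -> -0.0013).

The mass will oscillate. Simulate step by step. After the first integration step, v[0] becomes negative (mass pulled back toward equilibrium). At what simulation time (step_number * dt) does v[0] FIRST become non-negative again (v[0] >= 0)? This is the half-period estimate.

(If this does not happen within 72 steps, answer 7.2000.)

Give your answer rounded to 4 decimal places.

Answer: 2.3000

Derivation:
Step 0: x=[4.9000] v=[0.0000]
Step 1: x=[4.8520] v=[-0.4800]
Step 2: x=[4.7570] v=[-0.9504]
Step 3: x=[4.6168] v=[-1.4018]
Step 4: x=[4.4343] v=[-1.8252]
Step 5: x=[4.2131] v=[-2.2121]
Step 6: x=[3.9576] v=[-2.5547]
Step 7: x=[3.6730] v=[-2.8462]
Step 8: x=[3.3649] v=[-3.0808]
Step 9: x=[3.0395] v=[-3.2538]
Step 10: x=[2.7033] v=[-3.3617]
Step 11: x=[2.3631] v=[-3.4024]
Step 12: x=[2.0256] v=[-3.3750]
Step 13: x=[1.6976] v=[-3.2801]
Step 14: x=[1.3856] v=[-3.1196]
Step 15: x=[1.0959] v=[-2.8967]
Step 16: x=[0.8343] v=[-2.6159]
Step 17: x=[0.6060] v=[-2.2828]
Step 18: x=[0.4156] v=[-1.9040]
Step 19: x=[0.2669] v=[-1.4871]
Step 20: x=[0.1629] v=[-1.0405]
Step 21: x=[0.1056] v=[-0.5731]
Step 22: x=[0.0962] v=[-0.0942]
Step 23: x=[0.1349] v=[0.3866]
First v>=0 after going negative at step 23, time=2.3000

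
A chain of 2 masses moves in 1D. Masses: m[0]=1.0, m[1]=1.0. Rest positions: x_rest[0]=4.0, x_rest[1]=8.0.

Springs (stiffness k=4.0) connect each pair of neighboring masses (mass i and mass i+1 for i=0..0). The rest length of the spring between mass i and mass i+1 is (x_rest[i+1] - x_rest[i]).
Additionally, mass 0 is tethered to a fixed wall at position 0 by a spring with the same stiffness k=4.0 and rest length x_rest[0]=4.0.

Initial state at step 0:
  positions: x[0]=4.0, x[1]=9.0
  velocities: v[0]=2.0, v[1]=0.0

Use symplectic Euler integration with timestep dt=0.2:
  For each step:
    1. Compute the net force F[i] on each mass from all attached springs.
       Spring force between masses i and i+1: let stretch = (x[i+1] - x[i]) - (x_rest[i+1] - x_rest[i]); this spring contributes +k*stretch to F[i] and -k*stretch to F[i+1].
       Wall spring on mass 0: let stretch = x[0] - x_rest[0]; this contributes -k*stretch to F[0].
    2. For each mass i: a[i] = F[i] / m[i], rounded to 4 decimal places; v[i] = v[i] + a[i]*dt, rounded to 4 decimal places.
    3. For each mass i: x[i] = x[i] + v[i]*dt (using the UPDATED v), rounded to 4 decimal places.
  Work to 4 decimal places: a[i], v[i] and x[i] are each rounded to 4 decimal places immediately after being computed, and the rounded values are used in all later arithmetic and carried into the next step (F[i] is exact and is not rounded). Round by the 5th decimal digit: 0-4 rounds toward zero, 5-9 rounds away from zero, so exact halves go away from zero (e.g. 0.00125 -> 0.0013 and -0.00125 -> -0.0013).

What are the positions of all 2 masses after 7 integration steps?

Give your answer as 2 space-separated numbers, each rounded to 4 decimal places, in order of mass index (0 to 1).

Answer: 3.7382 8.8697

Derivation:
Step 0: x=[4.0000 9.0000] v=[2.0000 0.0000]
Step 1: x=[4.5600 8.8400] v=[2.8000 -0.8000]
Step 2: x=[5.0752 8.6352] v=[2.5760 -1.0240]
Step 3: x=[5.3480 8.5008] v=[1.3638 -0.6720]
Step 4: x=[5.2695 8.5020] v=[-0.3924 0.0058]
Step 5: x=[4.8651 8.6260] v=[-2.0220 0.6198]
Step 6: x=[4.2840 8.7882] v=[-2.9054 0.8111]
Step 7: x=[3.7382 8.8697] v=[-2.7292 0.4077]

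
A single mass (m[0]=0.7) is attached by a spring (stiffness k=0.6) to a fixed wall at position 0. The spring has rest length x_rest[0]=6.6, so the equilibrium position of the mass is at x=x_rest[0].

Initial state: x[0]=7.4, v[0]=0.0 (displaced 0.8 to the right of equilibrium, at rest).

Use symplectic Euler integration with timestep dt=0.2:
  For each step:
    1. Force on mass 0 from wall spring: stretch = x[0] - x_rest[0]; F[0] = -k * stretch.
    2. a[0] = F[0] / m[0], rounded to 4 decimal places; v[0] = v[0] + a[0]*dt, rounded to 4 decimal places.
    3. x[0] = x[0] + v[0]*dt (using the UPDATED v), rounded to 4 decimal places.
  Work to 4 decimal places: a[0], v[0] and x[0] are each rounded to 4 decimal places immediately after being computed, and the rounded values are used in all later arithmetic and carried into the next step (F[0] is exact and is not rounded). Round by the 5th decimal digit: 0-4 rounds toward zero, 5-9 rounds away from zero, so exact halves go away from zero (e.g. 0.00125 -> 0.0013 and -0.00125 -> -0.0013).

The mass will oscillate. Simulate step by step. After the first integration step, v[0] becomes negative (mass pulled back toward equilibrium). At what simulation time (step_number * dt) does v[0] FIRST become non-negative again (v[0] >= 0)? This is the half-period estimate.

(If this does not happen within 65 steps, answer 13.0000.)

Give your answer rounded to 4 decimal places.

Step 0: x=[7.4000] v=[0.0000]
Step 1: x=[7.3726] v=[-0.1371]
Step 2: x=[7.3187] v=[-0.2695]
Step 3: x=[7.2402] v=[-0.3927]
Step 4: x=[7.1397] v=[-0.5024]
Step 5: x=[7.0207] v=[-0.5949]
Step 6: x=[6.8873] v=[-0.6670]
Step 7: x=[6.7440] v=[-0.7163]
Step 8: x=[6.5958] v=[-0.7410]
Step 9: x=[6.4477] v=[-0.7403]
Step 10: x=[6.3049] v=[-0.7142]
Step 11: x=[6.1722] v=[-0.6636]
Step 12: x=[6.0541] v=[-0.5903]
Step 13: x=[5.9548] v=[-0.4967]
Step 14: x=[5.8776] v=[-0.3861]
Step 15: x=[5.8251] v=[-0.2623]
Step 16: x=[5.7992] v=[-0.1295]
Step 17: x=[5.8008] v=[0.0078]
First v>=0 after going negative at step 17, time=3.4000

Answer: 3.4000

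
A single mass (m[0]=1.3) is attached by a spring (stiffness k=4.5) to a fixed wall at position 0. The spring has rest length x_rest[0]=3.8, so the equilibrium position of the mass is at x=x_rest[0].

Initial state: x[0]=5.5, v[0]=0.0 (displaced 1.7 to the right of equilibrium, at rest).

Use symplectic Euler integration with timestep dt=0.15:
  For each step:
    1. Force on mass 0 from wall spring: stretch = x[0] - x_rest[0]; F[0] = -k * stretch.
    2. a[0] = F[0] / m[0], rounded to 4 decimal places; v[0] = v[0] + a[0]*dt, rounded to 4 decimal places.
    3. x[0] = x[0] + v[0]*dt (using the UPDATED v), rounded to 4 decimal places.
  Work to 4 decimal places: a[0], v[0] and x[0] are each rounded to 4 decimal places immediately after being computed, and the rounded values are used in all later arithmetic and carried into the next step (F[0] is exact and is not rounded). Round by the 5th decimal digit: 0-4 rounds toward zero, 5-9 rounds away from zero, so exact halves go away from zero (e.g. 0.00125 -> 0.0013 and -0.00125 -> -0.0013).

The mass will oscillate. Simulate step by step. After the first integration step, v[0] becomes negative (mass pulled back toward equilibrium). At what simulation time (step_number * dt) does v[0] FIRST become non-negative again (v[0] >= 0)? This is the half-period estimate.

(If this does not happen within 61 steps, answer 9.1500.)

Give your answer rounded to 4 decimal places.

Answer: 1.8000

Derivation:
Step 0: x=[5.5000] v=[0.0000]
Step 1: x=[5.3676] v=[-0.8827]
Step 2: x=[5.1131] v=[-1.6966]
Step 3: x=[4.7563] v=[-2.3784]
Step 4: x=[4.3251] v=[-2.8749]
Step 5: x=[3.8530] v=[-3.1476]
Step 6: x=[3.3767] v=[-3.1751]
Step 7: x=[2.9334] v=[-2.9553]
Step 8: x=[2.5576] v=[-2.5053]
Step 9: x=[2.2786] v=[-1.8602]
Step 10: x=[2.1181] v=[-1.0702]
Step 11: x=[2.0886] v=[-0.1969]
Step 12: x=[2.1924] v=[0.6917]
First v>=0 after going negative at step 12, time=1.8000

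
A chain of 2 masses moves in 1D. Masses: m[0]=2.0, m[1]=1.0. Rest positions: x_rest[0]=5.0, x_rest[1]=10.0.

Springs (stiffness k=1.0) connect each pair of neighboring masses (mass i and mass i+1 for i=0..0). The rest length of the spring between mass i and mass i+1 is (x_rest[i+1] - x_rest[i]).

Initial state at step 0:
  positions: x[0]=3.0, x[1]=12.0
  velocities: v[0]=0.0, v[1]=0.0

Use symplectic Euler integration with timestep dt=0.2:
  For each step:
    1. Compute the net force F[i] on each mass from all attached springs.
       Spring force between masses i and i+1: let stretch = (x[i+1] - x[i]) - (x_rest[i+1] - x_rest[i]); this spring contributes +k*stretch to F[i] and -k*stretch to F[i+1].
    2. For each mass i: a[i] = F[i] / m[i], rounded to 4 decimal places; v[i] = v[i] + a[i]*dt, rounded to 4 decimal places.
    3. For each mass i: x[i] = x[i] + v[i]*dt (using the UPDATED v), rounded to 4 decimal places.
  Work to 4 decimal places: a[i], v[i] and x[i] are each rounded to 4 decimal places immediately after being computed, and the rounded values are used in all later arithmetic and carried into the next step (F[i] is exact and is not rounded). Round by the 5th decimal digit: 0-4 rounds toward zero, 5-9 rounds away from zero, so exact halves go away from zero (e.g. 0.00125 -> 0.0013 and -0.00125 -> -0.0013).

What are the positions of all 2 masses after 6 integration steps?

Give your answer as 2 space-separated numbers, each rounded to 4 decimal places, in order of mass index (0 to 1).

Step 0: x=[3.0000 12.0000] v=[0.0000 0.0000]
Step 1: x=[3.0800 11.8400] v=[0.4000 -0.8000]
Step 2: x=[3.2352 11.5296] v=[0.7760 -1.5520]
Step 3: x=[3.4563 11.0874] v=[1.1054 -2.2109]
Step 4: x=[3.7300 10.5400] v=[1.3685 -2.7371]
Step 5: x=[4.0399 9.9202] v=[1.5495 -3.0991]
Step 6: x=[4.3674 9.2652] v=[1.6375 -3.2752]

Answer: 4.3674 9.2652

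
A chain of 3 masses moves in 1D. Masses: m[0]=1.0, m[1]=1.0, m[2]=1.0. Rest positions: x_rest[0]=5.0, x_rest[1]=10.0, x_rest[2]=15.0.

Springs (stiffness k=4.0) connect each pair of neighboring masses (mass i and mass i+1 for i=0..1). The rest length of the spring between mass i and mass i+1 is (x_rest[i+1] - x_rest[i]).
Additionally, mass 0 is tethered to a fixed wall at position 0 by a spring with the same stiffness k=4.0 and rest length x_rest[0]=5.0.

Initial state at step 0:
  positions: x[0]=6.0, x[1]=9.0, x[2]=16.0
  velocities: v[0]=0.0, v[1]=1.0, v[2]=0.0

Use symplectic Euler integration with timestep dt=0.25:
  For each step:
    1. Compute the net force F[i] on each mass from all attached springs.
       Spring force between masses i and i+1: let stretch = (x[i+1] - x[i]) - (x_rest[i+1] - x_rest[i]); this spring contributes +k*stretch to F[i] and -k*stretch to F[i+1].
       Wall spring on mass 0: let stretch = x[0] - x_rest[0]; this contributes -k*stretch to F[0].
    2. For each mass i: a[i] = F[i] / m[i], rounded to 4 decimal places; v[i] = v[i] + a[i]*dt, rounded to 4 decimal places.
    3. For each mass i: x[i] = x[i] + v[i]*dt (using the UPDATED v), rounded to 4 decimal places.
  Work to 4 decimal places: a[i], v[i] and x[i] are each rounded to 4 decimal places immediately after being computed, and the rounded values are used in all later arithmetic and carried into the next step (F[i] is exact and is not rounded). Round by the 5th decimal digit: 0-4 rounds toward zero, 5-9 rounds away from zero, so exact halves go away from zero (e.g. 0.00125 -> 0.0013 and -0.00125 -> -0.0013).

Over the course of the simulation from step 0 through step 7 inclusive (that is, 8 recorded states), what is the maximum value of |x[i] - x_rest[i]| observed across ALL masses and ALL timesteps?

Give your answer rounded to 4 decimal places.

Step 0: x=[6.0000 9.0000 16.0000] v=[0.0000 1.0000 0.0000]
Step 1: x=[5.2500 10.2500 15.5000] v=[-3.0000 5.0000 -2.0000]
Step 2: x=[4.4375 11.5625 14.9375] v=[-3.2500 5.2500 -2.2500]
Step 3: x=[4.2969 11.9375 14.7813] v=[-0.5625 1.5000 -0.6250]
Step 4: x=[4.9922 11.1133 15.1641] v=[2.7812 -3.2968 1.5312]
Step 5: x=[5.9697 9.7715 15.7842] v=[3.9101 -5.3671 2.4804]
Step 6: x=[6.4053 8.9825 16.1511] v=[1.7422 -3.1562 1.4677]
Step 7: x=[5.8838 9.3413 15.9759] v=[-2.0859 1.4352 -0.7009]
Max displacement = 1.9375

Answer: 1.9375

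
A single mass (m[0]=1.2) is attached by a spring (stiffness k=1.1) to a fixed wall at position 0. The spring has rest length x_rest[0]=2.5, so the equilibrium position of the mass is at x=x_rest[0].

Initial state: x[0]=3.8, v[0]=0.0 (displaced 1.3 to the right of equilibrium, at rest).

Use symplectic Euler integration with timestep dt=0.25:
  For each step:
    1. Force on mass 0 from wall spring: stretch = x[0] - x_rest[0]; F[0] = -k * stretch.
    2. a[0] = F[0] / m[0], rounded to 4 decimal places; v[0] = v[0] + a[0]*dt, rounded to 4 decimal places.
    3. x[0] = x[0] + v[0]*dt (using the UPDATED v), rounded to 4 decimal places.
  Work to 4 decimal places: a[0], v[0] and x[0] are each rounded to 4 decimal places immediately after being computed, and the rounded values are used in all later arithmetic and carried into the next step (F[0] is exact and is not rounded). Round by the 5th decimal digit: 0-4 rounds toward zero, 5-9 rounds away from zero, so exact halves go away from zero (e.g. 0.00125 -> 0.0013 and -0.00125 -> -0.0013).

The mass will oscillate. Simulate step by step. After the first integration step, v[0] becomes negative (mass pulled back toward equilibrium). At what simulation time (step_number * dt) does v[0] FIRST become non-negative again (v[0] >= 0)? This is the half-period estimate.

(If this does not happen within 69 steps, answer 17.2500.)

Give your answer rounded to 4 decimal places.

Answer: 3.5000

Derivation:
Step 0: x=[3.8000] v=[0.0000]
Step 1: x=[3.7255] v=[-0.2979]
Step 2: x=[3.5808] v=[-0.5788]
Step 3: x=[3.3742] v=[-0.8265]
Step 4: x=[3.1175] v=[-1.0269]
Step 5: x=[2.8254] v=[-1.1684]
Step 6: x=[2.5147] v=[-1.2430]
Step 7: x=[2.2031] v=[-1.2464]
Step 8: x=[1.9085] v=[-1.1784]
Step 9: x=[1.6478] v=[-1.0429]
Step 10: x=[1.4359] v=[-0.8476]
Step 11: x=[1.2850] v=[-0.6038]
Step 12: x=[1.2037] v=[-0.3254]
Step 13: x=[1.1966] v=[-0.0283]
Step 14: x=[1.2642] v=[0.2704]
First v>=0 after going negative at step 14, time=3.5000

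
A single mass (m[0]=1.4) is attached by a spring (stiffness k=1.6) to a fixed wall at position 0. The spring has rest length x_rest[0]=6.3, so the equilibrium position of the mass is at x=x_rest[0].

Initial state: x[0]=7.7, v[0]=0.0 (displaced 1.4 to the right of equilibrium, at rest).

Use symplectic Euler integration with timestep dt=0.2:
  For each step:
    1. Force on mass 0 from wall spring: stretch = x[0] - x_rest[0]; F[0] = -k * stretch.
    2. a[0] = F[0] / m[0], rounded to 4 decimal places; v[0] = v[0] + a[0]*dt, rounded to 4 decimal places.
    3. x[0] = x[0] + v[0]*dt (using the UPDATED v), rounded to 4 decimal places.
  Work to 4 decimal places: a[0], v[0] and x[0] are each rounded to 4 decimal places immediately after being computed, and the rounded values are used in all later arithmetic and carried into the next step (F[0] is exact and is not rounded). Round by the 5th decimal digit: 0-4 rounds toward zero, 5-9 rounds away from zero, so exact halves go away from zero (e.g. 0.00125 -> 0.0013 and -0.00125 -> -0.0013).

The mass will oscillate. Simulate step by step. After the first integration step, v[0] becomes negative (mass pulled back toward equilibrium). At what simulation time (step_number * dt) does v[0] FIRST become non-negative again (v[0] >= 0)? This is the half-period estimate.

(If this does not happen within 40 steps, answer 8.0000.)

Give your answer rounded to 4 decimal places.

Step 0: x=[7.7000] v=[0.0000]
Step 1: x=[7.6360] v=[-0.3200]
Step 2: x=[7.5109] v=[-0.6254]
Step 3: x=[7.3305] v=[-0.9022]
Step 4: x=[7.1030] v=[-1.1377]
Step 5: x=[6.8388] v=[-1.3212]
Step 6: x=[6.5499] v=[-1.4444]
Step 7: x=[6.2496] v=[-1.5015]
Step 8: x=[5.9516] v=[-1.4900]
Step 9: x=[5.6695] v=[-1.4104]
Step 10: x=[5.4162] v=[-1.2663]
Step 11: x=[5.2033] v=[-1.0643]
Step 12: x=[5.0406] v=[-0.8136]
Step 13: x=[4.9355] v=[-0.5257]
Step 14: x=[4.8927] v=[-0.2138]
Step 15: x=[4.9143] v=[0.1079]
First v>=0 after going negative at step 15, time=3.0000

Answer: 3.0000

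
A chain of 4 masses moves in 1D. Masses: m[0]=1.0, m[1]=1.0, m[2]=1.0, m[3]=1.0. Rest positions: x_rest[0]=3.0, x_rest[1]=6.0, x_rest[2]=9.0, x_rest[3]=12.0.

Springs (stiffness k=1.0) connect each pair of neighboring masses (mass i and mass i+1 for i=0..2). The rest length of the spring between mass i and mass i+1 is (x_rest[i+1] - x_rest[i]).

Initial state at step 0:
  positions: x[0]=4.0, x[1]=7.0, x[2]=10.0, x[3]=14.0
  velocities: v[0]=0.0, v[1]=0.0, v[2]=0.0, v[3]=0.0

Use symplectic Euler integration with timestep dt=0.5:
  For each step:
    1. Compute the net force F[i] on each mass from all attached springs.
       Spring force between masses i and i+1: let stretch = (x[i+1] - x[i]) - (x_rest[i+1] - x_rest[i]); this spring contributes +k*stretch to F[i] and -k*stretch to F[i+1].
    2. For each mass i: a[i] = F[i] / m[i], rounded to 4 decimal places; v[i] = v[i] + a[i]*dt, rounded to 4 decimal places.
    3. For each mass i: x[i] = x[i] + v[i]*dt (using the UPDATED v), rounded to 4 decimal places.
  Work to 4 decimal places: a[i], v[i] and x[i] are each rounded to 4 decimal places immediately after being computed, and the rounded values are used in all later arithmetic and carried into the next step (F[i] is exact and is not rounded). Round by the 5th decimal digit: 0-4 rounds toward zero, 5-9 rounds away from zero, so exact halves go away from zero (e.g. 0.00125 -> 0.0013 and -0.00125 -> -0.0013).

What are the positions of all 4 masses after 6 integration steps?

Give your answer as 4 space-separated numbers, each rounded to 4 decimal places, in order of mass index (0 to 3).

Answer: 4.5130 7.5980 9.9102 12.9796

Derivation:
Step 0: x=[4.0000 7.0000 10.0000 14.0000] v=[0.0000 0.0000 0.0000 0.0000]
Step 1: x=[4.0000 7.0000 10.2500 13.7500] v=[0.0000 0.0000 0.5000 -0.5000]
Step 2: x=[4.0000 7.0625 10.5625 13.3750] v=[0.0000 0.1250 0.6250 -0.7500]
Step 3: x=[4.0157 7.2344 10.7032 13.0469] v=[0.0313 0.3438 0.2813 -0.6563]
Step 4: x=[4.0861 7.4689 10.5626 12.8828] v=[0.1407 0.4689 -0.2813 -0.3282]
Step 5: x=[4.2522 7.6311 10.2286 12.8887] v=[0.3321 0.3244 -0.6681 0.0117]
Step 6: x=[4.5130 7.5980 9.9102 12.9796] v=[0.5216 -0.0663 -0.6368 0.1817]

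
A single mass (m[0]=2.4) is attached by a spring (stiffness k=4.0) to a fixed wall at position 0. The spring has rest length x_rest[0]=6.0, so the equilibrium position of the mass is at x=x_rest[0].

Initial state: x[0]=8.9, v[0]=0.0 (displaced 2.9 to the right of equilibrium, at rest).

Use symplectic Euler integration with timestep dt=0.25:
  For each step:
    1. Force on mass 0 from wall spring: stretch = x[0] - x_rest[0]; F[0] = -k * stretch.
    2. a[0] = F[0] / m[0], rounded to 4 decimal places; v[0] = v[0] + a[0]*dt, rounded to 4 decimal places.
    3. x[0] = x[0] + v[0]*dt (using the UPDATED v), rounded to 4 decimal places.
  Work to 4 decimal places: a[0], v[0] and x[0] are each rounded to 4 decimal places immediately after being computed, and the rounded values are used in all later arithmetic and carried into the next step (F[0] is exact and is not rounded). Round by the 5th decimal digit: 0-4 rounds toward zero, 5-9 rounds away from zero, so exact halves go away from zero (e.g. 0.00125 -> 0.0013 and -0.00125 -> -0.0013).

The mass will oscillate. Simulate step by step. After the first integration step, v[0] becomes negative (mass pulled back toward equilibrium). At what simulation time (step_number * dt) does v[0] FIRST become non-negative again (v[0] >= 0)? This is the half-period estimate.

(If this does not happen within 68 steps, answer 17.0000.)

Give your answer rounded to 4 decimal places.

Step 0: x=[8.9000] v=[0.0000]
Step 1: x=[8.5979] v=[-1.2083]
Step 2: x=[8.0252] v=[-2.2908]
Step 3: x=[7.2416] v=[-3.1346]
Step 4: x=[6.3286] v=[-3.6519]
Step 5: x=[5.3814] v=[-3.7888]
Step 6: x=[4.4986] v=[-3.5311]
Step 7: x=[3.7722] v=[-2.9055]
Step 8: x=[3.2779] v=[-1.9773]
Step 9: x=[3.0671] v=[-0.8431]
Step 10: x=[3.1619] v=[0.3790]
First v>=0 after going negative at step 10, time=2.5000

Answer: 2.5000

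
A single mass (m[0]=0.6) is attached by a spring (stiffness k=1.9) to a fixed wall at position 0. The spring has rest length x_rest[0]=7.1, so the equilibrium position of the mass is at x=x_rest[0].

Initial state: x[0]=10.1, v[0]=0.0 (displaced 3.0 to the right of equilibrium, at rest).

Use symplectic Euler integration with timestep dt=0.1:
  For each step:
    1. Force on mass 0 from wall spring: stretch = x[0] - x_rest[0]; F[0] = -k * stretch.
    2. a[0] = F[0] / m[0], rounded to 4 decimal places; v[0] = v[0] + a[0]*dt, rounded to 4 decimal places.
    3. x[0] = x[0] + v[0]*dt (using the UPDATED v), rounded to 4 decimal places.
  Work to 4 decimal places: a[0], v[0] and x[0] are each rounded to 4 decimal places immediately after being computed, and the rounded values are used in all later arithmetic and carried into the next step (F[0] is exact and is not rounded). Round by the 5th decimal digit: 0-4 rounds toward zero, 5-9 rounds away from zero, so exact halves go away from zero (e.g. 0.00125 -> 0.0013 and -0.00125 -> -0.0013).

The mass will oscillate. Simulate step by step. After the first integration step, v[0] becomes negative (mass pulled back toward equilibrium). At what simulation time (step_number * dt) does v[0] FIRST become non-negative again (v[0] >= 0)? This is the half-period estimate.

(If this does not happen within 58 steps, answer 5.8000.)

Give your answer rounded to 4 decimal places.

Answer: 1.8000

Derivation:
Step 0: x=[10.1000] v=[0.0000]
Step 1: x=[10.0050] v=[-0.9500]
Step 2: x=[9.8180] v=[-1.8699]
Step 3: x=[9.5449] v=[-2.7306]
Step 4: x=[9.1944] v=[-3.5048]
Step 5: x=[8.7776] v=[-4.1680]
Step 6: x=[8.3077] v=[-4.6992]
Step 7: x=[7.7995] v=[-5.0816]
Step 8: x=[7.2692] v=[-5.3031]
Step 9: x=[6.7335] v=[-5.3567]
Step 10: x=[6.2094] v=[-5.2406]
Step 11: x=[5.7135] v=[-4.9586]
Step 12: x=[5.2616] v=[-4.5195]
Step 13: x=[4.8679] v=[-3.9373]
Step 14: x=[4.5449] v=[-3.2305]
Step 15: x=[4.3028] v=[-2.4214]
Step 16: x=[4.1492] v=[-1.5356]
Step 17: x=[4.0891] v=[-0.6012]
Step 18: x=[4.1243] v=[0.3523]
First v>=0 after going negative at step 18, time=1.8000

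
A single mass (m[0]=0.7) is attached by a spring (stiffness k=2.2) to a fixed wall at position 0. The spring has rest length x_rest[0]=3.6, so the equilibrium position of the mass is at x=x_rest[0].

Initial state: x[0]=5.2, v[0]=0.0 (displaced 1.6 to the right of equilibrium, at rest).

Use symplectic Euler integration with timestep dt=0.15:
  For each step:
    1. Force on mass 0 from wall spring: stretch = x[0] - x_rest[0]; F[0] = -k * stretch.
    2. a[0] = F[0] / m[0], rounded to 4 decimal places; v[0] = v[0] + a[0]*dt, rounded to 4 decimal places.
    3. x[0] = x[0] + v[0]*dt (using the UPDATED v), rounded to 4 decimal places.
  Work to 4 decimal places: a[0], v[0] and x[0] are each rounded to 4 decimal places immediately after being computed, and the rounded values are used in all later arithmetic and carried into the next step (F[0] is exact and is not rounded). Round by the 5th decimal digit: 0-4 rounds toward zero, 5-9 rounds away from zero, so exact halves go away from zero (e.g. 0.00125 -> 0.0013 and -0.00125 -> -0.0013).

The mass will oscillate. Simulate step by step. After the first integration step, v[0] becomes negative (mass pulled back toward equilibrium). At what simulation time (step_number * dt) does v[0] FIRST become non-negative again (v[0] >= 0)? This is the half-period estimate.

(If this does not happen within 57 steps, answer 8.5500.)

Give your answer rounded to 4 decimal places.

Step 0: x=[5.2000] v=[0.0000]
Step 1: x=[5.0869] v=[-0.7543]
Step 2: x=[4.8686] v=[-1.4553]
Step 3: x=[4.5606] v=[-2.0534]
Step 4: x=[4.1847] v=[-2.5063]
Step 5: x=[3.7674] v=[-2.7819]
Step 6: x=[3.3383] v=[-2.8608]
Step 7: x=[2.9277] v=[-2.7374]
Step 8: x=[2.5646] v=[-2.4205]
Step 9: x=[2.2747] v=[-1.9324]
Step 10: x=[2.0786] v=[-1.3076]
Step 11: x=[1.9900] v=[-0.5904]
Step 12: x=[2.0153] v=[0.1686]
First v>=0 after going negative at step 12, time=1.8000

Answer: 1.8000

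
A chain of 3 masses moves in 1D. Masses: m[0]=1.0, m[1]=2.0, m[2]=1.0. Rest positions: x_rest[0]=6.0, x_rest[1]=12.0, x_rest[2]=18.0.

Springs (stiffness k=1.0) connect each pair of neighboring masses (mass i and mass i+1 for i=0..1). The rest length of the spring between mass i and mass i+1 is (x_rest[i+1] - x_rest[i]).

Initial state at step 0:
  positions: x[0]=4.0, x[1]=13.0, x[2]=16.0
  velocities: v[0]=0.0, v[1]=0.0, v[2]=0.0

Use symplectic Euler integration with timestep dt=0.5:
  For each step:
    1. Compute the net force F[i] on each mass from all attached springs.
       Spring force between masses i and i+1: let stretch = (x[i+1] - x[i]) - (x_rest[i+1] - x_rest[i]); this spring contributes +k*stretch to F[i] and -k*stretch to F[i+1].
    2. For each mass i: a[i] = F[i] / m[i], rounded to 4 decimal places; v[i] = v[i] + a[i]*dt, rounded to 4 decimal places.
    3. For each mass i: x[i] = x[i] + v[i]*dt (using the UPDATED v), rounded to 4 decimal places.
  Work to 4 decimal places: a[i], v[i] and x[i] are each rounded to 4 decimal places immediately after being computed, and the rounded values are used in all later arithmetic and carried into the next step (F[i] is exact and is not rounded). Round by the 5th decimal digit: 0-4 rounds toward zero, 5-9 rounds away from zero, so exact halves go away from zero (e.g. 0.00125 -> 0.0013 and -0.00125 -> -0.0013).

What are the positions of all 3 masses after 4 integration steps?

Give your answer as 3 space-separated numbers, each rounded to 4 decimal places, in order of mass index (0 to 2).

Answer: 7.0938 9.9063 19.0938

Derivation:
Step 0: x=[4.0000 13.0000 16.0000] v=[0.0000 0.0000 0.0000]
Step 1: x=[4.7500 12.2500 16.7500] v=[1.5000 -1.5000 1.5000]
Step 2: x=[5.8750 11.1250 17.8750] v=[2.2500 -2.2500 2.2500]
Step 3: x=[6.8125 10.1875 18.8125] v=[1.8750 -1.8750 1.8750]
Step 4: x=[7.0938 9.9063 19.0938] v=[0.5625 -0.5625 0.5625]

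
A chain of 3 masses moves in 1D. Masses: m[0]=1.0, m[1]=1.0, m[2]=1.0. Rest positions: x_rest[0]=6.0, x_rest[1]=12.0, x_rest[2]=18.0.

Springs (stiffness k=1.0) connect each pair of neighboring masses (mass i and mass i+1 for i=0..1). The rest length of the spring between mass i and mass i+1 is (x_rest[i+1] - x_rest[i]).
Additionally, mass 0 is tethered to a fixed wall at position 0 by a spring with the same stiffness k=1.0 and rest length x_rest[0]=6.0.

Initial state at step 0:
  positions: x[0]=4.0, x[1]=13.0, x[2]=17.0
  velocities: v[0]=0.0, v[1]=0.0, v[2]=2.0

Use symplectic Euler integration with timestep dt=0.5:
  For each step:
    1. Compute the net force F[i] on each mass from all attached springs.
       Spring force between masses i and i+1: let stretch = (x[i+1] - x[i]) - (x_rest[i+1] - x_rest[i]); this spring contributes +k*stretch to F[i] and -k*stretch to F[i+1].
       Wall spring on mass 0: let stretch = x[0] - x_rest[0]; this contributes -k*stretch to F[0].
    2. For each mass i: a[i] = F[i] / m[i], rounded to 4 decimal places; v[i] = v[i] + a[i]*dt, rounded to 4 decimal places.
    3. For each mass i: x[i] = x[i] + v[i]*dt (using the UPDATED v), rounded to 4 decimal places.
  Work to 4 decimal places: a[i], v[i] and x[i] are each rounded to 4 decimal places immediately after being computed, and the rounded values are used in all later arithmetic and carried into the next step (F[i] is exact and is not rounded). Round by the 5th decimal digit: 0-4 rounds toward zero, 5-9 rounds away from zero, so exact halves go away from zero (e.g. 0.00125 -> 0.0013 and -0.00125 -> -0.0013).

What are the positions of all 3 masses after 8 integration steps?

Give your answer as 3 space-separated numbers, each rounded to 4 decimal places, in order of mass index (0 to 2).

Step 0: x=[4.0000 13.0000 17.0000] v=[0.0000 0.0000 2.0000]
Step 1: x=[5.2500 11.7500 18.5000] v=[2.5000 -2.5000 3.0000]
Step 2: x=[6.8125 10.5625 19.8125] v=[3.1250 -2.3750 2.6250]
Step 3: x=[7.6094 10.7500 20.3125] v=[1.5938 0.3750 1.0000]
Step 4: x=[7.2891 12.5430 19.9219] v=[-0.6406 3.5860 -0.7813]
Step 5: x=[6.4600 14.8673 19.1865] v=[-1.6582 4.6485 -1.4708]
Step 6: x=[6.1177 16.1696 18.8713] v=[-0.6846 2.6045 -0.6304]
Step 7: x=[6.7590 15.6343 19.3807] v=[1.2825 -1.0706 1.0188]
Step 8: x=[7.9294 13.8168 20.4535] v=[2.3407 -3.6351 2.1456]

Answer: 7.9294 13.8168 20.4535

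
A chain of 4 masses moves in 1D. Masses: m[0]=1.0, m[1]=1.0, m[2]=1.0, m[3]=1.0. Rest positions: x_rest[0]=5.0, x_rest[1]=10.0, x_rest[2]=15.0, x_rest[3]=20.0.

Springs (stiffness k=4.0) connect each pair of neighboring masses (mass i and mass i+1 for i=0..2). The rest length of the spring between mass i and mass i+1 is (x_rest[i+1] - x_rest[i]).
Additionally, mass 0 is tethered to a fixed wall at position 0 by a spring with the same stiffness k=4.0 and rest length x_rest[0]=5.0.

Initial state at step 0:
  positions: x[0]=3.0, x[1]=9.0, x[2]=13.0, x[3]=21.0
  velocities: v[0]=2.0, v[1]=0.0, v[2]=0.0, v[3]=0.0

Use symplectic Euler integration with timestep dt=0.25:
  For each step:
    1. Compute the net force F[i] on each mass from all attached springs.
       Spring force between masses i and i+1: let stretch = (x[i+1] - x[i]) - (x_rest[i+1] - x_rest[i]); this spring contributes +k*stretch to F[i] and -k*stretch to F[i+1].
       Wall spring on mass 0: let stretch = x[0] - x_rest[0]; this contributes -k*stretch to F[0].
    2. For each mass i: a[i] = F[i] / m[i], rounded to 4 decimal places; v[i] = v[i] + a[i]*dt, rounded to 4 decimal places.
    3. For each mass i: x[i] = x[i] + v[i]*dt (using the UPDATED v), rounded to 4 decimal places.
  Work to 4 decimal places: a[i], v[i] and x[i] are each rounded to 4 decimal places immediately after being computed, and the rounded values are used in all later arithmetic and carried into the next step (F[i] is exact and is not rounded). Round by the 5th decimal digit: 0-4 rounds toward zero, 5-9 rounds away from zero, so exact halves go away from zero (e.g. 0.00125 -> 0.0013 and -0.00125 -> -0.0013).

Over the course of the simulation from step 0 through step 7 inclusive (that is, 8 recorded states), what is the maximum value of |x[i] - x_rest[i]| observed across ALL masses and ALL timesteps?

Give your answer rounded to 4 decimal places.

Step 0: x=[3.0000 9.0000 13.0000 21.0000] v=[2.0000 0.0000 0.0000 0.0000]
Step 1: x=[4.2500 8.5000 14.0000 20.2500] v=[5.0000 -2.0000 4.0000 -3.0000]
Step 2: x=[5.5000 8.3125 15.1875 19.1875] v=[5.0000 -0.7500 4.7500 -4.2500]
Step 3: x=[6.0781 9.1406 15.6563 18.3750] v=[2.3125 3.3125 1.8750 -3.2500]
Step 4: x=[5.9023 10.8320 15.1758 18.1328] v=[-0.7031 6.7657 -1.9220 -0.9687]
Step 5: x=[5.4834 12.3770 14.3486 18.4014] v=[-1.6757 6.1798 -3.3088 1.0743]
Step 6: x=[5.4170 12.6915 14.0417 18.9068] v=[-0.2655 1.2578 -1.2276 2.0215]
Step 7: x=[5.8150 11.5249 14.6135 19.4459] v=[1.5920 -4.6665 2.2873 2.1564]
Max displacement = 2.6915

Answer: 2.6915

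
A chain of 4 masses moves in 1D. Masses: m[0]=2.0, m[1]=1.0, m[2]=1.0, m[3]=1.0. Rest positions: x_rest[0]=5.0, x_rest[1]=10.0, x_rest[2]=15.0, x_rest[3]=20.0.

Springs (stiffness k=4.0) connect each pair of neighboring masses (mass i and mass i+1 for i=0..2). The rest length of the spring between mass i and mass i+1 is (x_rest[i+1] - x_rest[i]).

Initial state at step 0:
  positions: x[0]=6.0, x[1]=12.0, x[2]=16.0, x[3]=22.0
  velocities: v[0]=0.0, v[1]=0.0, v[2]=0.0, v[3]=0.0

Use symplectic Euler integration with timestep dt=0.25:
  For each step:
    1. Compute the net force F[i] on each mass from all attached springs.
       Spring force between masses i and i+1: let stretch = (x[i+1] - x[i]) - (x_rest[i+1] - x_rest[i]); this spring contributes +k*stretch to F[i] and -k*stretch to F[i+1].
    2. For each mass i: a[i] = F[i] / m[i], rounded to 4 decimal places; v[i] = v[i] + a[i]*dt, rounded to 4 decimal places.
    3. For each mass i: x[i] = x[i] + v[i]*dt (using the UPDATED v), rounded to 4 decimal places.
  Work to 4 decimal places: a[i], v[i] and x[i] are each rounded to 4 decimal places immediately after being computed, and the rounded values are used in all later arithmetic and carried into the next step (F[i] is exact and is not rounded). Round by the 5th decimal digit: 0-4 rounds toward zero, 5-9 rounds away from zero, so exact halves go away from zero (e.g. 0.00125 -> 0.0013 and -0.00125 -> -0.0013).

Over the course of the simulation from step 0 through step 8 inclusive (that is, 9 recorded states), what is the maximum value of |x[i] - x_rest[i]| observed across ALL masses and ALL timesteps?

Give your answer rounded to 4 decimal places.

Answer: 2.1797

Derivation:
Step 0: x=[6.0000 12.0000 16.0000 22.0000] v=[0.0000 0.0000 0.0000 0.0000]
Step 1: x=[6.1250 11.5000 16.5000 21.7500] v=[0.5000 -2.0000 2.0000 -1.0000]
Step 2: x=[6.2969 10.9063 17.0625 21.4375] v=[0.6875 -2.3750 2.2500 -1.2500]
Step 3: x=[6.4200 10.6993 17.1797 21.2813] v=[0.4922 -0.8282 0.4688 -0.6250]
Step 4: x=[6.4530 11.0425 16.7022 21.3497] v=[0.1319 1.3729 -1.9100 0.2734]
Step 5: x=[6.4347 11.6533 15.9717 21.5062] v=[-0.0734 2.4431 -2.9222 0.6259]
Step 6: x=[6.4437 12.0390 15.5452 21.5291] v=[0.0359 1.5429 -1.7061 0.0914]
Step 7: x=[6.5271 11.9025 15.7381 21.3060] v=[0.3336 -0.5462 0.7716 -0.8925]
Step 8: x=[6.6574 11.3810 16.3641 20.9409] v=[0.5213 -2.0860 2.5039 -1.4604]
Max displacement = 2.1797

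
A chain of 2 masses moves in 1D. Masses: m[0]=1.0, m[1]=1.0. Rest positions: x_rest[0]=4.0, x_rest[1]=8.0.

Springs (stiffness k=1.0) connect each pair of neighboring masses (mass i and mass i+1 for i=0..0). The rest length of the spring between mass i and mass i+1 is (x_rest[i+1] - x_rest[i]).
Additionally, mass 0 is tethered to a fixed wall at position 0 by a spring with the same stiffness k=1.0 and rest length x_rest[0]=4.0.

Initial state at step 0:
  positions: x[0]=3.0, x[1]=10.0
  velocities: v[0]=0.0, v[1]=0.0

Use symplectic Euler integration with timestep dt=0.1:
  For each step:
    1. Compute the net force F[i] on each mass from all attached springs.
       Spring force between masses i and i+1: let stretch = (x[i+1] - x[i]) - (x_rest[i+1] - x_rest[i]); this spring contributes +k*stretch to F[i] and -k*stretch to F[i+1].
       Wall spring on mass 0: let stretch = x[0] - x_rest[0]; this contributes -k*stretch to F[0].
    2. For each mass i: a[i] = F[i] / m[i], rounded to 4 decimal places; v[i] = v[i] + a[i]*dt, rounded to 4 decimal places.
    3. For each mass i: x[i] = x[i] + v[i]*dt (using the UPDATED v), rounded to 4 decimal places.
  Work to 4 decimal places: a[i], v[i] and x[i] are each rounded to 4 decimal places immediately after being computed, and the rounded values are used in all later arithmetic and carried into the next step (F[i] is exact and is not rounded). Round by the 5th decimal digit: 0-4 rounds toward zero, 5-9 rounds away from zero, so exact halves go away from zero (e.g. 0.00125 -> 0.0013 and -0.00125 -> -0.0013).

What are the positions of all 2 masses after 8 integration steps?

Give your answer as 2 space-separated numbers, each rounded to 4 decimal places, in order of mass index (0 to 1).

Step 0: x=[3.0000 10.0000] v=[0.0000 0.0000]
Step 1: x=[3.0400 9.9700] v=[0.4000 -0.3000]
Step 2: x=[3.1189 9.9107] v=[0.7890 -0.5930]
Step 3: x=[3.2345 9.8235] v=[1.1563 -0.8722]
Step 4: x=[3.3837 9.7104] v=[1.4918 -1.1311]
Step 5: x=[3.5623 9.5740] v=[1.7861 -1.3638]
Step 6: x=[3.7654 9.4175] v=[2.0310 -1.5650]
Step 7: x=[3.9874 9.2445] v=[2.2197 -1.7302]
Step 8: x=[4.2221 9.0589] v=[2.3467 -1.8559]

Answer: 4.2221 9.0589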